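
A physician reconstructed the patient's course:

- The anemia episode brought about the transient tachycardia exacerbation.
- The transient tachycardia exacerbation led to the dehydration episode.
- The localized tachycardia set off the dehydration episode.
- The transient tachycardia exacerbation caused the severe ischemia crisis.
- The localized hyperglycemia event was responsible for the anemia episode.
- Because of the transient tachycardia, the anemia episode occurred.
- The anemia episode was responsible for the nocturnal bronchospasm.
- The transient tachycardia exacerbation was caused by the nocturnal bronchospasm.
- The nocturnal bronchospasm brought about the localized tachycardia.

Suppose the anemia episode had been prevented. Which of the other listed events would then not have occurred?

the dehydration episode, the localized tachycardia, the nocturnal bronchospasm, the severe ischemia crisis, the transient tachycardia exacerbation

Downstream of the anemia episode: the nocturnal bronchospasm, the transient tachycardia exacerbation, the localized tachycardia, the severe ischemia crisis, the dehydration episode.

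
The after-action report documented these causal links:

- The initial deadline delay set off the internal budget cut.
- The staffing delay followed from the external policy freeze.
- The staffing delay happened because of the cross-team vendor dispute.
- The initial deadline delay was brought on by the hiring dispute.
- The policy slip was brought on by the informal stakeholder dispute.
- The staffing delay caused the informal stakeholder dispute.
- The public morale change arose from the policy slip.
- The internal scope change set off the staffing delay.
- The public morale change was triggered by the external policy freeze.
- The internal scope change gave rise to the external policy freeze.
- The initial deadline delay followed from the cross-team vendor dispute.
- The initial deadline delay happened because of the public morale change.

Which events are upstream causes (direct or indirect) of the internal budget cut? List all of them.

Immediate cause of the internal budget cut: the initial deadline delay.
Further upstream: the cross-team vendor dispute, the internal scope change, the external policy freeze, the staffing delay, the informal stakeholder dispute, the policy slip, the hiring dispute, the public morale change.

the cross-team vendor dispute, the external policy freeze, the hiring dispute, the informal stakeholder dispute, the initial deadline delay, the internal scope change, the policy slip, the public morale change, the staffing delay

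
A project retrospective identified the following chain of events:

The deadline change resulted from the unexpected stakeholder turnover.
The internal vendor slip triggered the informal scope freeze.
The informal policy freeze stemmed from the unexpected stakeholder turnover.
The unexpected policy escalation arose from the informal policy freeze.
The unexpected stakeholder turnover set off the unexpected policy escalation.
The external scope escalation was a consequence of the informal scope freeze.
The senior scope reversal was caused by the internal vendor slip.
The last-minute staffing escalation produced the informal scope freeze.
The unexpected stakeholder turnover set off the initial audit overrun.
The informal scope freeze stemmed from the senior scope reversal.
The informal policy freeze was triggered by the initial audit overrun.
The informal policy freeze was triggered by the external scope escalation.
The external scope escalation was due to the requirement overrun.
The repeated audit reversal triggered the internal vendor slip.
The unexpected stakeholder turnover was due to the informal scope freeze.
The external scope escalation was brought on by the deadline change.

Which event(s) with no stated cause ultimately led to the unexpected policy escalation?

Tracing upstream from the unexpected policy escalation: the unexpected policy escalation ← the unexpected stakeholder turnover ← the informal scope freeze ← the internal vendor slip ← the repeated audit reversal.
A separate upstream branch: the unexpected policy escalation ← the informal policy freeze ← the external scope escalation ← the requirement overrun.
A separate upstream branch: the unexpected policy escalation ← the unexpected stakeholder turnover ← the informal scope freeze ← the last-minute staffing escalation.
Each of those chain origins has no stated cause.

the last-minute staffing escalation, the repeated audit reversal, the requirement overrun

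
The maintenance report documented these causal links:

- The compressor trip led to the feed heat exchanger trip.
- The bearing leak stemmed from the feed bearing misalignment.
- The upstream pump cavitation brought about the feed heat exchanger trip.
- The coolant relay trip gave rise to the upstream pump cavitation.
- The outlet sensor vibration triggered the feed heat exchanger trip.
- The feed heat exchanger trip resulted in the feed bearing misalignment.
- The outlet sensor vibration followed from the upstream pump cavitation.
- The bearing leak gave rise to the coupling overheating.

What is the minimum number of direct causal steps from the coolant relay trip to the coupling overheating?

Shortest chain: the coolant relay trip → the upstream pump cavitation → the feed heat exchanger trip → the feed bearing misalignment → the bearing leak → the coupling overheating.

5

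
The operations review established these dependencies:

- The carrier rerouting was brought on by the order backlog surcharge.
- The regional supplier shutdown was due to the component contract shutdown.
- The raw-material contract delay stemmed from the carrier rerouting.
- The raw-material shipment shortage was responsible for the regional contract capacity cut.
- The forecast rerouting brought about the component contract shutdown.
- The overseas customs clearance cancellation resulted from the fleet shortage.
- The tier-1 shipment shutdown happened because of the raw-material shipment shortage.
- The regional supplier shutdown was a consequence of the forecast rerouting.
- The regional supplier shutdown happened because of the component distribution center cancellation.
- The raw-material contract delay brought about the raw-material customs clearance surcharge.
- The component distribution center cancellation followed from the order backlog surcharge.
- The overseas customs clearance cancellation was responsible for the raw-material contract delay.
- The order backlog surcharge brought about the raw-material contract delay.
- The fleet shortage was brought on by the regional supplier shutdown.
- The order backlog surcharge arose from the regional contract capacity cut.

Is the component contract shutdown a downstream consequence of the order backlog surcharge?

No

The order backlog surcharge leads to the component distribution center cancellation, the carrier rerouting, the regional supplier shutdown, the fleet shortage, the overseas customs clearance cancellation, the raw-material contract delay, the raw-material customs clearance surcharge; the component contract shutdown is not among them.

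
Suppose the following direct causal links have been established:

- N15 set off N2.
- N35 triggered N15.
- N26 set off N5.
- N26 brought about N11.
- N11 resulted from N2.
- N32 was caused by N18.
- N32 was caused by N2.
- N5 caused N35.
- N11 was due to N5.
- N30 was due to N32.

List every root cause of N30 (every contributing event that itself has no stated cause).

N18, N26

Tracing upstream from N30: N30 ← N32 ← N2 ← N15 ← N35 ← N5 ← N26.
A separate upstream branch: N30 ← N32 ← N18.
Each of those chain origins has no stated cause.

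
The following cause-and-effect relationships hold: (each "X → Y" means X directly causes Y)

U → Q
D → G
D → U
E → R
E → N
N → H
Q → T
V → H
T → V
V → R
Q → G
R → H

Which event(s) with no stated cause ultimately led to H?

D, E

Tracing upstream from H: H ← V ← T ← Q ← U ← D.
A separate upstream branch: H ← R ← E.
Each of those chain origins has no stated cause.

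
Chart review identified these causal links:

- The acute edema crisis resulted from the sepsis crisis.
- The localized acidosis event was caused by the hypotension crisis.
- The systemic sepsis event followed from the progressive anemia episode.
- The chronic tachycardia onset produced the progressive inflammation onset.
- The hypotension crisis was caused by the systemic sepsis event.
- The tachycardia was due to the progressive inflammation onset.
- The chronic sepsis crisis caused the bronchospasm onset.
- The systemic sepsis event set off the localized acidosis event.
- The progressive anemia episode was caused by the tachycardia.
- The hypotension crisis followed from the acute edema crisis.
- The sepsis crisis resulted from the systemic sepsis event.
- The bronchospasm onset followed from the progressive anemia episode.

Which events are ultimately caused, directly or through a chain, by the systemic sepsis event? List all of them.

the acute edema crisis, the hypotension crisis, the localized acidosis event, the sepsis crisis

Direct effects: the sepsis crisis, the hypotension crisis, the localized acidosis event.
2 steps out: the acute edema crisis.
Not reachable from it: the chronic tachycardia onset, the progressive inflammation onset, the tachycardia, the progressive anemia episode, the bronchospasm onset, the chronic sepsis crisis.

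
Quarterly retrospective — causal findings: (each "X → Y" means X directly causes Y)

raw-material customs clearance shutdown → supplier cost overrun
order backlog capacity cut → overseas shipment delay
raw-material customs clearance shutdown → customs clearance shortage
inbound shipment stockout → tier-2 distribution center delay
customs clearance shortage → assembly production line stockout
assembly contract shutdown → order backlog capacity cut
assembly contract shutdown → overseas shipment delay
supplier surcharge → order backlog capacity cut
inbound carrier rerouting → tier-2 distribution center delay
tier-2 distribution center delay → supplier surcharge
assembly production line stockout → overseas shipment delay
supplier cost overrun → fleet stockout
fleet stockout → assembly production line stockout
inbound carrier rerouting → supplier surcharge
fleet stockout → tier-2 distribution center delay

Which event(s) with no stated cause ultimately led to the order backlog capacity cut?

the assembly contract shutdown, the inbound carrier rerouting, the inbound shipment stockout, the raw-material customs clearance shutdown

Tracing upstream from the order backlog capacity cut: the order backlog capacity cut ← the supplier surcharge ← the inbound carrier rerouting.
A separate upstream branch: the order backlog capacity cut ← the supplier surcharge ← the tier-2 distribution center delay ← the fleet stockout ← the supplier cost overrun ← the raw-material customs clearance shutdown.
A separate upstream branch: the order backlog capacity cut ← the supplier surcharge ← the tier-2 distribution center delay ← the inbound shipment stockout.
A separate upstream branch: the order backlog capacity cut ← the assembly contract shutdown.
Each of those chain origins has no stated cause.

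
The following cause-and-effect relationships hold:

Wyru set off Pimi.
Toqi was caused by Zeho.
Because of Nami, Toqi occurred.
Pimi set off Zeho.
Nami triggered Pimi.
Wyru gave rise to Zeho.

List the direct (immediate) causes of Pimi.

Nami, Wyru

Nami, Wyru → Pimi with nothing further upstream stated.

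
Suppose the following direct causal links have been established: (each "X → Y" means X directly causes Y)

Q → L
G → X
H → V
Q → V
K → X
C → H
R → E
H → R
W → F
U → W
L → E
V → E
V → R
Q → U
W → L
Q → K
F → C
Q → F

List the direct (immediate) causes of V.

H, Q

Upstream contributors include U, W, F, C, but only H, Q feed directly into V.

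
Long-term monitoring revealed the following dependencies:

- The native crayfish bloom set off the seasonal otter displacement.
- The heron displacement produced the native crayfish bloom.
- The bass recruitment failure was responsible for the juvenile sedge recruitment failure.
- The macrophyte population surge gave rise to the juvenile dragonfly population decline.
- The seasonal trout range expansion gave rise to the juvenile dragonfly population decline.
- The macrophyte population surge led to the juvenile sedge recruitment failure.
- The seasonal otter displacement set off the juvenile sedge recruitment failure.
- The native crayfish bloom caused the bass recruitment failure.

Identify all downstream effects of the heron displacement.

the bass recruitment failure, the juvenile sedge recruitment failure, the native crayfish bloom, the seasonal otter displacement

Direct effects: the native crayfish bloom.
2 steps out: the bass recruitment failure, the seasonal otter displacement.
3 steps out: the juvenile sedge recruitment failure.
Not reachable from it: the seasonal trout range expansion, the macrophyte population surge, the juvenile dragonfly population decline.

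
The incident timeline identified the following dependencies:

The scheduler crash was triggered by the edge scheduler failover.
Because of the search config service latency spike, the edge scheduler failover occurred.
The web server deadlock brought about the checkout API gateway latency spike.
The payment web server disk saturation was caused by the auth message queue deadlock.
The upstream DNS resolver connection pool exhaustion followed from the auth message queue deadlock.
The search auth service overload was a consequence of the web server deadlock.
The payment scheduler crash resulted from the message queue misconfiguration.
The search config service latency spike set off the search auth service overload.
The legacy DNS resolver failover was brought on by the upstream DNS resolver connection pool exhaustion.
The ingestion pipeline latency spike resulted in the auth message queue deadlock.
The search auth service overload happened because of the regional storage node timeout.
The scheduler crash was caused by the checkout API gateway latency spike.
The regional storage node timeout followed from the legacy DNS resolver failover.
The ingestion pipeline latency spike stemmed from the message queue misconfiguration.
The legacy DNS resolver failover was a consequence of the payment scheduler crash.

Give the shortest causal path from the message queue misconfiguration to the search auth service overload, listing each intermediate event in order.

the message queue misconfiguration → the payment scheduler crash → the legacy DNS resolver failover → the regional storage node timeout → the search auth service overload

the message queue misconfiguration → the payment scheduler crash
the payment scheduler crash → the legacy DNS resolver failover
the legacy DNS resolver failover → the regional storage node timeout
the regional storage node timeout → the search auth service overload
Length: 4 steps.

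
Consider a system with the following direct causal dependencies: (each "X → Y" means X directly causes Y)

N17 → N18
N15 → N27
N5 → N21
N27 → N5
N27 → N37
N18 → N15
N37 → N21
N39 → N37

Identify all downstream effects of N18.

N15, N21, N27, N37, N5

Direct effects: N15.
2 steps out: N27.
3 steps out: N37, N5.
4 steps out: N21.
Not reachable from it: N17, N39.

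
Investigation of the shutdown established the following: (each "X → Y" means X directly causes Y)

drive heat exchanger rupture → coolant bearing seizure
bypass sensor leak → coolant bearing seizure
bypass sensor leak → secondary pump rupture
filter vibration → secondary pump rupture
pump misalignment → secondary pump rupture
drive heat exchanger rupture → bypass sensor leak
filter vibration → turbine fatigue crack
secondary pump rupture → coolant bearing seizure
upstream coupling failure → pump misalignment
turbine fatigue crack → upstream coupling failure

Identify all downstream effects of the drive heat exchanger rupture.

Direct effects: the bypass sensor leak, the coolant bearing seizure.
2 steps out: the secondary pump rupture.
Not reachable from it: the filter vibration, the turbine fatigue crack, the upstream coupling failure, the pump misalignment.

the bypass sensor leak, the coolant bearing seizure, the secondary pump rupture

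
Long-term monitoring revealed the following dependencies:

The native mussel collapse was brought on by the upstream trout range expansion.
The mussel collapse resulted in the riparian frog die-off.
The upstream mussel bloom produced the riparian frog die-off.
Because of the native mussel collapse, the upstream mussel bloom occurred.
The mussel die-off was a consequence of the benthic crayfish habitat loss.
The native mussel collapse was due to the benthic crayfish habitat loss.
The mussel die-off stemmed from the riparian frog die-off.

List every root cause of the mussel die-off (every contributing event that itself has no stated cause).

the benthic crayfish habitat loss, the mussel collapse, the upstream trout range expansion

Tracing upstream from the mussel die-off: the mussel die-off ← the riparian frog die-off ← the mussel collapse.
A separate upstream branch: the mussel die-off ← the riparian frog die-off ← the upstream mussel bloom ← the native mussel collapse ← the upstream trout range expansion.
A separate upstream branch: the mussel die-off ← the benthic crayfish habitat loss.
Each of those chain origins has no stated cause.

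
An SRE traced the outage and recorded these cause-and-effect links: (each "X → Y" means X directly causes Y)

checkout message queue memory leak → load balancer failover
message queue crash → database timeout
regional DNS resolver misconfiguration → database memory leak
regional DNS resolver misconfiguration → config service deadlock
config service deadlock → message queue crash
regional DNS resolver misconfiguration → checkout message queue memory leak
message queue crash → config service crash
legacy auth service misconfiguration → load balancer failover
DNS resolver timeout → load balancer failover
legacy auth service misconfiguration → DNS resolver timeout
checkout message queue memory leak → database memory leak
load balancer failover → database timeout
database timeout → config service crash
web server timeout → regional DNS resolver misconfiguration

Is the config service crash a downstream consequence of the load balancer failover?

There is a causal chain: the load balancer failover → the database timeout → the config service crash.

Yes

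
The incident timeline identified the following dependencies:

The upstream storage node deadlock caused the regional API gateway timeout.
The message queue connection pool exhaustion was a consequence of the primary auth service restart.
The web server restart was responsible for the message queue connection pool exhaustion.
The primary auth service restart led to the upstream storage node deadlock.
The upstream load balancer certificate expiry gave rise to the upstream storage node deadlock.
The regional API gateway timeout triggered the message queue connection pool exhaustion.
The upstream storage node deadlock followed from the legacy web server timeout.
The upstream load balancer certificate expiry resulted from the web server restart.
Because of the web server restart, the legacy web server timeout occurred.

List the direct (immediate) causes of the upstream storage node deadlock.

the legacy web server timeout, the primary auth service restart, the upstream load balancer certificate expiry

Upstream contributors include the web server restart, but only the legacy web server timeout, the primary auth service restart, the upstream load balancer certificate expiry feed directly into the upstream storage node deadlock.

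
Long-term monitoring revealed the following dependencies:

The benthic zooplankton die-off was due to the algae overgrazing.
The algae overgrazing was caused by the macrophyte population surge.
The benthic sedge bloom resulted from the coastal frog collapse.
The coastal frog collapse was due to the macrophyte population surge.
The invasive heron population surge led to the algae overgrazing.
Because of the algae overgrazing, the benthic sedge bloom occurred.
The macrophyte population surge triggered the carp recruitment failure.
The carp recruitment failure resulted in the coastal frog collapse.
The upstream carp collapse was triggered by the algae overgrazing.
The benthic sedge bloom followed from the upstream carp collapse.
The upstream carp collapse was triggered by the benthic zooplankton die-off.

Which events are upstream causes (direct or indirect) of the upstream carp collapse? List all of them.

Immediate causes of the upstream carp collapse: the algae overgrazing, the benthic zooplankton die-off.
Further upstream: the macrophyte population surge, the invasive heron population surge.

the algae overgrazing, the benthic zooplankton die-off, the invasive heron population surge, the macrophyte population surge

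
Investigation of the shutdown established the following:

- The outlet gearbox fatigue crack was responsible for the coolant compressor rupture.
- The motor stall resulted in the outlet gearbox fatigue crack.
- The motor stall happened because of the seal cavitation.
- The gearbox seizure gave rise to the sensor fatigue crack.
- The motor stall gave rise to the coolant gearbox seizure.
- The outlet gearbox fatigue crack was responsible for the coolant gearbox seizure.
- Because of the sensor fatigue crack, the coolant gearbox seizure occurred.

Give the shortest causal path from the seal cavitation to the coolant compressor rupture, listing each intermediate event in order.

the seal cavitation → the motor stall → the outlet gearbox fatigue crack → the coolant compressor rupture

the seal cavitation → the motor stall
the motor stall → the outlet gearbox fatigue crack
the outlet gearbox fatigue crack → the coolant compressor rupture
Length: 3 steps.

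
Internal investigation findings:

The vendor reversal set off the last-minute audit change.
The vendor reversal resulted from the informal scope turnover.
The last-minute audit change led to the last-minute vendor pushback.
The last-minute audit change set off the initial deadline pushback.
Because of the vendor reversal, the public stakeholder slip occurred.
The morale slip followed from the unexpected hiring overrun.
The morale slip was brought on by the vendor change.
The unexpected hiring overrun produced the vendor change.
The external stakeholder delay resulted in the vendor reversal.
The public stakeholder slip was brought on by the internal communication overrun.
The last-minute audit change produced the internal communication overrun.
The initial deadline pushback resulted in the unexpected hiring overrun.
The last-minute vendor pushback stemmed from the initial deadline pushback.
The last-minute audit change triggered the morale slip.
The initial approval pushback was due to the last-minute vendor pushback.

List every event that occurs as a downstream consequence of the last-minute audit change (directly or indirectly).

the initial approval pushback, the initial deadline pushback, the internal communication overrun, the last-minute vendor pushback, the morale slip, the public stakeholder slip, the unexpected hiring overrun, the vendor change

Direct effects: the initial deadline pushback, the internal communication overrun, the last-minute vendor pushback, the morale slip.
2 steps out: the unexpected hiring overrun, the public stakeholder slip, the initial approval pushback.
3 steps out: the vendor change.
Not reachable from it: the informal scope turnover, the external stakeholder delay, the vendor reversal.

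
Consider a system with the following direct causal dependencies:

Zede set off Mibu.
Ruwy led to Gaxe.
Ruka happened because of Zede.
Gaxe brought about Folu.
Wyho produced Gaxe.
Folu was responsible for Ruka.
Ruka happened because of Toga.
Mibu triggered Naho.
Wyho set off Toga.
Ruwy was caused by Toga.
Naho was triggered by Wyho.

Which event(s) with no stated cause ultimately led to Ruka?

Tracing upstream from Ruka: Ruka ← Zede.
A separate upstream branch: Ruka ← Toga ← Wyho.
Each of those chain origins has no stated cause.

Wyho, Zede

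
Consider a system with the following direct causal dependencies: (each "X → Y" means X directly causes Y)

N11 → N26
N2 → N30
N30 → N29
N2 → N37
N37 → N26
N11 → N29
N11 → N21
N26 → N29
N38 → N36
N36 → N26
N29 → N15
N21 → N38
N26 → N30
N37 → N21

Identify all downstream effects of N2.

Direct effects: N37, N30.
2 steps out: N21, N26, N29.
3 steps out: N38, N15.
4 steps out: N36.
Not reachable from it: N11.

N15, N21, N26, N29, N30, N36, N37, N38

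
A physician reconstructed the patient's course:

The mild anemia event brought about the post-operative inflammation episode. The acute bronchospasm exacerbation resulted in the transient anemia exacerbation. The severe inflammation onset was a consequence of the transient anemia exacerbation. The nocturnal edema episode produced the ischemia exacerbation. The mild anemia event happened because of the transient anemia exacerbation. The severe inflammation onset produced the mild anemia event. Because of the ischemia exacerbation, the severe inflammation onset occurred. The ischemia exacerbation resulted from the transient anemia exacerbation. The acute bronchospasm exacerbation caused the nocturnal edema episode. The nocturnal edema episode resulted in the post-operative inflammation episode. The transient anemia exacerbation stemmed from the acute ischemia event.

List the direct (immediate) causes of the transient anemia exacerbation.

the acute bronchospasm exacerbation, the acute ischemia event → the transient anemia exacerbation with nothing further upstream stated.

the acute bronchospasm exacerbation, the acute ischemia event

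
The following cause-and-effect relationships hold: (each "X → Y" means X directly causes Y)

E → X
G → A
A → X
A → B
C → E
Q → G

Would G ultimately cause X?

Yes

There is a causal chain: G → A → X.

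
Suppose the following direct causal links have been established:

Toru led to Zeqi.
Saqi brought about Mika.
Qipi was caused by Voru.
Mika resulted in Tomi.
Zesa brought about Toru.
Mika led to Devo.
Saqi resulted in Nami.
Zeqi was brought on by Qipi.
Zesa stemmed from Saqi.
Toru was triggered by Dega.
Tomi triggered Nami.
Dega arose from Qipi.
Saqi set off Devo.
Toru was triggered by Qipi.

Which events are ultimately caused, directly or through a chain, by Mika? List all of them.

Direct effects: Tomi, Devo.
2 steps out: Nami.
Not reachable from it: Saqi, Voru, Qipi, Zesa, Dega, Toru, Zeqi.

Devo, Nami, Tomi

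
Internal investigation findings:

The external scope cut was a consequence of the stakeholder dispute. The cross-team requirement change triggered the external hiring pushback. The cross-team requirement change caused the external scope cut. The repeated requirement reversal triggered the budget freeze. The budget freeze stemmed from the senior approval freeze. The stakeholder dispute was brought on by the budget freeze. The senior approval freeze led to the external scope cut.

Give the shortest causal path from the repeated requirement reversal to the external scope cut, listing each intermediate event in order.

the repeated requirement reversal → the budget freeze → the stakeholder dispute → the external scope cut

the repeated requirement reversal → the budget freeze
the budget freeze → the stakeholder dispute
the stakeholder dispute → the external scope cut
Length: 3 steps.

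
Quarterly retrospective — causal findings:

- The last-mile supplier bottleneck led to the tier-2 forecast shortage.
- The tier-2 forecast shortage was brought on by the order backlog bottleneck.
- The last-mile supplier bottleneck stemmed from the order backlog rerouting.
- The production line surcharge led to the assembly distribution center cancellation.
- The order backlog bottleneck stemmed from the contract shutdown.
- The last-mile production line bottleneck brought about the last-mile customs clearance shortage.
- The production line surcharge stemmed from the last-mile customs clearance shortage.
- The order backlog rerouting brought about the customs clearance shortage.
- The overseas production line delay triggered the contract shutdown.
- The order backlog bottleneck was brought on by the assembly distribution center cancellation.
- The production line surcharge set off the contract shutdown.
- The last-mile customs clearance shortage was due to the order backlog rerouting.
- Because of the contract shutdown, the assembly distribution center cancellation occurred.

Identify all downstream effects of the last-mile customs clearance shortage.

the assembly distribution center cancellation, the contract shutdown, the order backlog bottleneck, the production line surcharge, the tier-2 forecast shortage

Direct effects: the production line surcharge.
2 steps out: the contract shutdown, the assembly distribution center cancellation.
3 steps out: the order backlog bottleneck.
4 steps out: the tier-2 forecast shortage.
Not reachable from it: the order backlog rerouting, the last-mile supplier bottleneck, the overseas production line delay, the last-mile production line bottleneck, the customs clearance shortage.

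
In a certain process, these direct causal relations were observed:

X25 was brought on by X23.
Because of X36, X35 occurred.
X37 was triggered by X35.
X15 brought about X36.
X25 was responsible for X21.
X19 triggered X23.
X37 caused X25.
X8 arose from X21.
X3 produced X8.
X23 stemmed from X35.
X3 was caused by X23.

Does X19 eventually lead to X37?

X19 leads to X23, X3, X25, X21, X8; X37 is not among them.

No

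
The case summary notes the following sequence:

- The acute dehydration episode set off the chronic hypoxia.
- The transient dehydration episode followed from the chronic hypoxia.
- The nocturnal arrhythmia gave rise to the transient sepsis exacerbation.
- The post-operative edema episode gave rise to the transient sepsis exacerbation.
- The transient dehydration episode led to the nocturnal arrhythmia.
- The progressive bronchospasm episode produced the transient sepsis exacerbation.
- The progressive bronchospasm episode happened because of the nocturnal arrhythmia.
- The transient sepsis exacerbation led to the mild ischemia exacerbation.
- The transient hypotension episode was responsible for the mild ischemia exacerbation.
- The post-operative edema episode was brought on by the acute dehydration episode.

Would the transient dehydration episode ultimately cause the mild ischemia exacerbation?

There is a causal chain: the transient dehydration episode → the nocturnal arrhythmia → the transient sepsis exacerbation → the mild ischemia exacerbation.

Yes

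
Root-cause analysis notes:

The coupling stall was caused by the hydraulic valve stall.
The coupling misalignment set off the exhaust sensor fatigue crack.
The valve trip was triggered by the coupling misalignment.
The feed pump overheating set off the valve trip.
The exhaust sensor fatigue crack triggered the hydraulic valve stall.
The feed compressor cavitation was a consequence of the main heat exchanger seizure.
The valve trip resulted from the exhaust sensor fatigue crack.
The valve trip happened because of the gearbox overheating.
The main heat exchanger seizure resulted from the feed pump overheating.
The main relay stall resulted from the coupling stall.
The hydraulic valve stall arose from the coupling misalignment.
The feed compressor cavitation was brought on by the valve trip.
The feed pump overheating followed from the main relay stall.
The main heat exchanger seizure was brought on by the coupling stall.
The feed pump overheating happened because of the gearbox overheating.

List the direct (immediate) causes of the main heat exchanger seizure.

the coupling stall, the feed pump overheating

Upstream contributors include the gearbox overheating, the coupling misalignment, the exhaust sensor fatigue crack, the hydraulic valve stall, the main relay stall, but only the coupling stall, the feed pump overheating feed directly into the main heat exchanger seizure.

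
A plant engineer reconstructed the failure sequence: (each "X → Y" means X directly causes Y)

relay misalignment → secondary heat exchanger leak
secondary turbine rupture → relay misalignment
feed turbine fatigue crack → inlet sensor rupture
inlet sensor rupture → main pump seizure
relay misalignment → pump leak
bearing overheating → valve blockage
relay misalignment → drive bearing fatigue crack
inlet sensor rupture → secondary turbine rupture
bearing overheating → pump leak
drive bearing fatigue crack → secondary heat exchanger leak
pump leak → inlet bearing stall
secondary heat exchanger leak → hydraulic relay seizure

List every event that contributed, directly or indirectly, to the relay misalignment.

Immediate cause of the relay misalignment: the secondary turbine rupture.
Further upstream: the feed turbine fatigue crack, the inlet sensor rupture.

the feed turbine fatigue crack, the inlet sensor rupture, the secondary turbine rupture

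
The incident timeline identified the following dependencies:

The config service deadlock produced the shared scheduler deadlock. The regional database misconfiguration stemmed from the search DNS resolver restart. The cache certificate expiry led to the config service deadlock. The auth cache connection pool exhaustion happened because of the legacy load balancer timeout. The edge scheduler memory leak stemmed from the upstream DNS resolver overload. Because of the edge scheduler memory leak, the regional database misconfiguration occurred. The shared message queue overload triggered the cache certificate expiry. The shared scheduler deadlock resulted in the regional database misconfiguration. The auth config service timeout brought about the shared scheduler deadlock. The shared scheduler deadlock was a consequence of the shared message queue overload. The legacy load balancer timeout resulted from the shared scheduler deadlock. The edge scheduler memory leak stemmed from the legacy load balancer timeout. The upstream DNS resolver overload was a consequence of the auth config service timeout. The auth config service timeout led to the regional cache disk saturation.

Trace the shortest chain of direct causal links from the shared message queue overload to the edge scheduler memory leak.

the shared message queue overload → the shared scheduler deadlock
the shared scheduler deadlock → the legacy load balancer timeout
the legacy load balancer timeout → the edge scheduler memory leak
Length: 3 steps.

the shared message queue overload → the shared scheduler deadlock → the legacy load balancer timeout → the edge scheduler memory leak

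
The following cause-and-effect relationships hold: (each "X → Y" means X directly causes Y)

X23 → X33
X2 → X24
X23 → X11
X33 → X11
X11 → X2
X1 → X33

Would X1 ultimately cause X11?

There is a causal chain: X1 → X33 → X11.

Yes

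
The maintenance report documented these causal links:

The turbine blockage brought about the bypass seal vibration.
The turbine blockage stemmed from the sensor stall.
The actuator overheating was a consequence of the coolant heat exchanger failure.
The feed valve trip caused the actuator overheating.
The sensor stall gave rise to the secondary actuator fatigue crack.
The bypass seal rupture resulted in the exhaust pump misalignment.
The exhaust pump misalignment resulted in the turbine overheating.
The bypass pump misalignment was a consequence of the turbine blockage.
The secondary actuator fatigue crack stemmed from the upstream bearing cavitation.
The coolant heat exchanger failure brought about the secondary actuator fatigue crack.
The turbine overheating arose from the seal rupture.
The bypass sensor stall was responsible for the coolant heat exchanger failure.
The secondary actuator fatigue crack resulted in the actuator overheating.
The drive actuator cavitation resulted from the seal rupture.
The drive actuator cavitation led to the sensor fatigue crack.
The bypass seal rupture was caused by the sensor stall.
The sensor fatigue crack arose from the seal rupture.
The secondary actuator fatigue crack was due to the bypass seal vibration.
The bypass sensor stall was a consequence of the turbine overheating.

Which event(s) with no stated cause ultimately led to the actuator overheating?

the feed valve trip, the seal rupture, the sensor stall, the upstream bearing cavitation

Tracing upstream from the actuator overheating: the actuator overheating ← the coolant heat exchanger failure ← the bypass sensor stall ← the turbine overheating ← the seal rupture.
A separate upstream branch: the actuator overheating ← the feed valve trip.
A separate upstream branch: the actuator overheating ← the secondary actuator fatigue crack ← the sensor stall.
A separate upstream branch: the actuator overheating ← the secondary actuator fatigue crack ← the upstream bearing cavitation.
Each of those chain origins has no stated cause.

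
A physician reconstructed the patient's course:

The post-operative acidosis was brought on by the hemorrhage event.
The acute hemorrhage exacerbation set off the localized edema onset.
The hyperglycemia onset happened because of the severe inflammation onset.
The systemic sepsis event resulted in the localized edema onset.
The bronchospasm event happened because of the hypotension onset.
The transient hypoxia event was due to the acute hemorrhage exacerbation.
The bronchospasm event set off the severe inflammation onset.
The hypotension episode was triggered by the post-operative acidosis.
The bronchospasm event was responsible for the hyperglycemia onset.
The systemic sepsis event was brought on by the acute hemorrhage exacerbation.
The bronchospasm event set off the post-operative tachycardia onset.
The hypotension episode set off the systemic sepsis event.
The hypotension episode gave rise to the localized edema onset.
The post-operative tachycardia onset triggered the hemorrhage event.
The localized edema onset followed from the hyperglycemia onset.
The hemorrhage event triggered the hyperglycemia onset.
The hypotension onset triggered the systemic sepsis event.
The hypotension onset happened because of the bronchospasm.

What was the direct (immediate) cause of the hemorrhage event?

the post-operative tachycardia onset

Upstream contributors include the bronchospasm, the hypotension onset, the bronchospasm event, but only the post-operative tachycardia onset feeds directly into the hemorrhage event.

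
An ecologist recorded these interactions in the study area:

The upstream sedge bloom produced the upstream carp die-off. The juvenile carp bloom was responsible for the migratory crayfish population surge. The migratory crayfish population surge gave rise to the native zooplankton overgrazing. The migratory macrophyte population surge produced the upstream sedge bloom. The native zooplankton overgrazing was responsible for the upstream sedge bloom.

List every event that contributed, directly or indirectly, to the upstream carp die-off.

Immediate cause of the upstream carp die-off: the upstream sedge bloom.
Further upstream: the juvenile carp bloom, the migratory crayfish population surge, the native zooplankton overgrazing, the migratory macrophyte population surge.

the juvenile carp bloom, the migratory crayfish population surge, the migratory macrophyte population surge, the native zooplankton overgrazing, the upstream sedge bloom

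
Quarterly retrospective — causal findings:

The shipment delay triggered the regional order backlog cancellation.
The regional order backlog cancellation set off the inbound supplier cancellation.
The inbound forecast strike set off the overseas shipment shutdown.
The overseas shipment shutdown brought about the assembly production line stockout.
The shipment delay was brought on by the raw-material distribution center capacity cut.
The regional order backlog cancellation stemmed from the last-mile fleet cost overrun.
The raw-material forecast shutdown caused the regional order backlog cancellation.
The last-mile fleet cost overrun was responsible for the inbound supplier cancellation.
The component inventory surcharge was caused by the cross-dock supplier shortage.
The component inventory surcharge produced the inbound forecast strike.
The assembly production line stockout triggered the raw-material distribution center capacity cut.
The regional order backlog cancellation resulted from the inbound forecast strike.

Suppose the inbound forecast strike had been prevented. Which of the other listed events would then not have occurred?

Downstream of the inbound forecast strike: the overseas shipment shutdown, the assembly production line stockout, the raw-material distribution center capacity cut, the shipment delay, the regional order backlog cancellation, the inbound supplier cancellation.
Of those, still caused via another path: the regional order backlog cancellation, the inbound supplier cancellation.
The remainder have no surviving cause.

the assembly production line stockout, the overseas shipment shutdown, the raw-material distribution center capacity cut, the shipment delay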